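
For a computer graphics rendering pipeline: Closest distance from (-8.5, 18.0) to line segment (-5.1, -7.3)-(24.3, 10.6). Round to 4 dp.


Project P onto AB: t = 0.2979 (clamped to [0,1])
Closest point on segment: (3.6574, -1.9681)
Distance: 23.3779

23.3779


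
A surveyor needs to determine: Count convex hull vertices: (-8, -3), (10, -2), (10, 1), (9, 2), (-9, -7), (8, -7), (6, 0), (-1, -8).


Convex hull vertices (CCW): (-9, -7), (-1, -8), (8, -7), (10, -2), (10, 1), (9, 2), (-8, -3)
Count = 7

7


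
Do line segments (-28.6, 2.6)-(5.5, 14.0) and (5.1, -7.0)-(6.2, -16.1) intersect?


Cross products: d1=-296.11, d2=26.74, d3=-711.54, d4=-1034.39
d1*d2 < 0 and d3*d4 < 0? no

No, they don't intersect


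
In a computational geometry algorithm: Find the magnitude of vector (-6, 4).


|u| = sqrt((-6)^2 + 4^2) = sqrt(52) = 7.2111

7.2111


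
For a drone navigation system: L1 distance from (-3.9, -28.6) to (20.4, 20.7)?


|(-3.9)-20.4| + |(-28.6)-20.7| = 24.3 + 49.3 = 73.6

73.6


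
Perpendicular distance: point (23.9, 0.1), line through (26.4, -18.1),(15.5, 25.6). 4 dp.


|cross product| = 89.13
|line direction| = sqrt(2028.5) = 45.0389
Distance = 89.13/sqrt(2028.5) = 1.979

1.979


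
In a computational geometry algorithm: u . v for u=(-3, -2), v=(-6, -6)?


u . v = u_x*v_x + u_y*v_y = (-3)*(-6) + (-2)*(-6)
= 18 + 12 = 30

30


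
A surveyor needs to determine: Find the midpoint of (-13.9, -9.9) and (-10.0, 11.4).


M = (((-13.9)+(-10))/2, ((-9.9)+11.4)/2)
= (-11.95, 0.75)

(-11.95, 0.75)


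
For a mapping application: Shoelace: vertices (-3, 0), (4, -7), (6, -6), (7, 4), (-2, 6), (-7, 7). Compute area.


Shoelace sum: ((-3)*(-7) - 4*0) + (4*(-6) - 6*(-7)) + (6*4 - 7*(-6)) + (7*6 - (-2)*4) + ((-2)*7 - (-7)*6) + ((-7)*0 - (-3)*7)
= 204
Area = |204|/2 = 102

102


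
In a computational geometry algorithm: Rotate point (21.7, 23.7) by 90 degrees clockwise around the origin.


90° CW: (x,y) -> (y, -x)
(21.7,23.7) -> (23.7, -21.7)

(23.7, -21.7)


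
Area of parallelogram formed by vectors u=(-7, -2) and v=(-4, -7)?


|u x v| = |(-7)*(-7) - (-2)*(-4)|
= |49 - 8| = 41

41


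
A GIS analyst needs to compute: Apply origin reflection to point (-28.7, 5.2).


Reflection over origin: (x,y) -> (-x,-y)
(-28.7, 5.2) -> (28.7, -5.2)

(28.7, -5.2)


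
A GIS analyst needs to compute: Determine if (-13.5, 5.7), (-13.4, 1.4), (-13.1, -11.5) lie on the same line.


Cross product: ((-13.4)-(-13.5))*((-11.5)-5.7) - (1.4-5.7)*((-13.1)-(-13.5))
= 0

Yes, collinear


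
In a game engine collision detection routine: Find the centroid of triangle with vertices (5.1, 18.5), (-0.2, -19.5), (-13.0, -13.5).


Centroid = ((x_A+x_B+x_C)/3, (y_A+y_B+y_C)/3)
= ((5.1+(-0.2)+(-13))/3, (18.5+(-19.5)+(-13.5))/3)
= (-2.7, -4.8333)

(-2.7, -4.8333)


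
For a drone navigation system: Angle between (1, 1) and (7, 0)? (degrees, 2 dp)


u.v = 7, |u| = sqrt(2) = 1.4142, |v| = sqrt(49) = 7
cos(theta) = u.v/(|u||v|) = 7/sqrt(98) = 0.707107
theta = acos(0.707107) = 45 degrees

45 degrees


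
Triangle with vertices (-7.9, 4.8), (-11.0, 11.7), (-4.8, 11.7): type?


Side lengths squared: AB^2=57.22, BC^2=38.44, CA^2=57.22
Sorted: [38.44, 57.22, 57.22]
By sides: Isosceles, By angles: Acute

Isosceles, Acute


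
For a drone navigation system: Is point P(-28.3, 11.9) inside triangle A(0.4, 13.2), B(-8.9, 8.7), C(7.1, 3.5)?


Cross products: AB x AP = -117.06, BC x BP = -49.68, CA x CP = 287.1
All same sign? no

No, outside


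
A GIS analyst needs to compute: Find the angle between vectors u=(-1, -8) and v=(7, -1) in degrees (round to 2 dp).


u.v = 1, |u| = sqrt(65) = 8.0623, |v| = sqrt(50) = 7.0711
cos(theta) = u.v/(|u||v|) = 1/sqrt(3250) = 0.017541
theta = acos(0.017541) = 88.99 degrees

88.99 degrees


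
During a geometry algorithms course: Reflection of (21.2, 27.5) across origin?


Reflection over origin: (x,y) -> (-x,-y)
(21.2, 27.5) -> (-21.2, -27.5)

(-21.2, -27.5)


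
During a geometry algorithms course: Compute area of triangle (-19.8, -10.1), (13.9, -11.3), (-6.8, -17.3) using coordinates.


Area = |x_A(y_B-y_C) + x_B(y_C-y_A) + x_C(y_A-y_B)|/2
= |(-118.8) + (-100.08) + (-8.16)|/2
= 227.04/2 = 113.52

113.52


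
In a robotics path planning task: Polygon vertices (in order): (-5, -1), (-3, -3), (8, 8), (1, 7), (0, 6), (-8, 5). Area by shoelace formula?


Shoelace sum: ((-5)*(-3) - (-3)*(-1)) + ((-3)*8 - 8*(-3)) + (8*7 - 1*8) + (1*6 - 0*7) + (0*5 - (-8)*6) + ((-8)*(-1) - (-5)*5)
= 147
Area = |147|/2 = 73.5

73.5


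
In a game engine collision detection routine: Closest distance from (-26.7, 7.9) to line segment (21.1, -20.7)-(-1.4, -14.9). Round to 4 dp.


Project P onto AB: t = 1 (clamped to [0,1])
Closest point on segment: (-1.4, -14.9)
Distance: 34.0577

34.0577


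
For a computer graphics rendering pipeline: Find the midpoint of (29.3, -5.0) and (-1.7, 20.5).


M = ((29.3+(-1.7))/2, ((-5)+20.5)/2)
= (13.8, 7.75)

(13.8, 7.75)


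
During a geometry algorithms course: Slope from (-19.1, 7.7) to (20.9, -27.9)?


slope = (y2-y1)/(x2-x1) = ((-27.9)-7.7)/(20.9-(-19.1)) = (-35.6)/40 = -0.89

-0.89


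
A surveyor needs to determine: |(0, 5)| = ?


|u| = sqrt(0^2 + 5^2) = sqrt(25) = 5

5


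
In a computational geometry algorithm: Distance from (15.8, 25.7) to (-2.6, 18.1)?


dx=-18.4, dy=-7.6
d^2 = (-18.4)^2 + (-7.6)^2 = 396.32
d = sqrt(396.32) = 19.9078

19.9078


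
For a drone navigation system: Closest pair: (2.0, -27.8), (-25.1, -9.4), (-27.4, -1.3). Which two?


d(P0,P1) = 32.7562, d(P0,P2) = 39.5804, d(P1,P2) = 8.4202
Closest: P1 and P2

Closest pair: (-25.1, -9.4) and (-27.4, -1.3), distance = 8.4202


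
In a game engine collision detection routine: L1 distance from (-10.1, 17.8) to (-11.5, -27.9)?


|(-10.1)-(-11.5)| + |17.8-(-27.9)| = 1.4 + 45.7 = 47.1

47.1


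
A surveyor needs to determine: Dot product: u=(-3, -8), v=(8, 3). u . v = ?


u . v = u_x*v_x + u_y*v_y = (-3)*8 + (-8)*3
= (-24) + (-24) = -48

-48


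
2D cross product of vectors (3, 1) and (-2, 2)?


u x v = u_x*v_y - u_y*v_x = 3*2 - 1*(-2)
= 6 - (-2) = 8

8


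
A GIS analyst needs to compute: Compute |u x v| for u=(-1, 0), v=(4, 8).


|u x v| = |(-1)*8 - 0*4|
= |(-8) - 0| = 8

8


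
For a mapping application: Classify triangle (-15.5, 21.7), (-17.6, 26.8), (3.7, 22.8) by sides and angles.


Side lengths squared: AB^2=30.42, BC^2=469.69, CA^2=369.85
Sorted: [30.42, 369.85, 469.69]
By sides: Scalene, By angles: Obtuse

Scalene, Obtuse


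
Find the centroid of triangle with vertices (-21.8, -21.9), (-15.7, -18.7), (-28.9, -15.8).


Centroid = ((x_A+x_B+x_C)/3, (y_A+y_B+y_C)/3)
= (((-21.8)+(-15.7)+(-28.9))/3, ((-21.9)+(-18.7)+(-15.8))/3)
= (-22.1333, -18.8)

(-22.1333, -18.8)


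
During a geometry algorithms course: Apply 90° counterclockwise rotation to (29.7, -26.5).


90° CCW: (x,y) -> (-y, x)
(29.7,-26.5) -> (26.5, 29.7)

(26.5, 29.7)


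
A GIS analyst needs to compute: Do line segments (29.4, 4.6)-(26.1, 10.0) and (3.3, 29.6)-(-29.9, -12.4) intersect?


Cross products: d1=1926.2, d2=1608.32, d3=58.44, d4=376.32
d1*d2 < 0 and d3*d4 < 0? no

No, they don't intersect


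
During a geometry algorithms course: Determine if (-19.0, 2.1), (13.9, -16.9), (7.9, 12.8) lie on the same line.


Cross product: (13.9-(-19))*(12.8-2.1) - ((-16.9)-2.1)*(7.9-(-19))
= 863.13

No, not collinear


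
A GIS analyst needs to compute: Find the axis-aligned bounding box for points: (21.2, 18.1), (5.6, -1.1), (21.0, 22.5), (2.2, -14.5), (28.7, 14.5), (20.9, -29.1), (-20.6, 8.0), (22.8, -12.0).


x range: [-20.6, 28.7]
y range: [-29.1, 22.5]
Bounding box: (-20.6,-29.1) to (28.7,22.5)

(-20.6,-29.1) to (28.7,22.5)


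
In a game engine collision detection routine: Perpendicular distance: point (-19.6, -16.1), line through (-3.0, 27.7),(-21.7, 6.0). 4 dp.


|cross product| = 458.84
|line direction| = sqrt(820.58) = 28.6458
Distance = 458.84/sqrt(820.58) = 16.0177

16.0177


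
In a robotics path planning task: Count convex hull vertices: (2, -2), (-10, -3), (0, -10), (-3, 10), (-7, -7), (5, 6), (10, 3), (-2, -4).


Convex hull vertices (CCW): (-10, -3), (-7, -7), (0, -10), (10, 3), (5, 6), (-3, 10)
Count = 6

6


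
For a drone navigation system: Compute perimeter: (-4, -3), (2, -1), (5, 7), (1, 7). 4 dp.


Sides: (-4, -3)->(2, -1): sqrt(40) = 6.324555, (2, -1)->(5, 7): sqrt(73) = 8.544004, (5, 7)->(1, 7): sqrt(16) = 4, (1, 7)->(-4, -3): sqrt(125) = 11.18034
Sum = 30.048899
Perimeter = 30.0489

30.0489


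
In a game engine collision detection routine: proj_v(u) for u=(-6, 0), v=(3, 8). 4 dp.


u.v = -18, |v| = sqrt(73) = 8.544
Scalar projection = u.v / |v| = -18 / sqrt(73) = -2.1067

-2.1067


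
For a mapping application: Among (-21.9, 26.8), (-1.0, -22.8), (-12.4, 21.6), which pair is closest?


d(P0,P1) = 53.8235, d(P0,P2) = 10.8301, d(P1,P2) = 45.8402
Closest: P0 and P2

Closest pair: (-21.9, 26.8) and (-12.4, 21.6), distance = 10.8301


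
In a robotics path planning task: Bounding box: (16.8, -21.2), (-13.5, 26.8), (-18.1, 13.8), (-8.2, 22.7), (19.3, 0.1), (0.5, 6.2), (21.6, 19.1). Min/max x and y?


x range: [-18.1, 21.6]
y range: [-21.2, 26.8]
Bounding box: (-18.1,-21.2) to (21.6,26.8)

(-18.1,-21.2) to (21.6,26.8)


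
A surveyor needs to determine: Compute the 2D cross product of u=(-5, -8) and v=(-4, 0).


u x v = u_x*v_y - u_y*v_x = (-5)*0 - (-8)*(-4)
= 0 - 32 = -32

-32


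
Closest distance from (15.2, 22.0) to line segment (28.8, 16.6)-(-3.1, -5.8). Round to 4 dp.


Project P onto AB: t = 0.2059 (clamped to [0,1])
Closest point on segment: (22.2309, 11.9872)
Distance: 12.2348

12.2348


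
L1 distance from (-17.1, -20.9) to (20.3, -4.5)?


|(-17.1)-20.3| + |(-20.9)-(-4.5)| = 37.4 + 16.4 = 53.8

53.8


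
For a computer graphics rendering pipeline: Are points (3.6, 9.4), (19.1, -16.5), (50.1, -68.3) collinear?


Cross product: (19.1-3.6)*((-68.3)-9.4) - ((-16.5)-9.4)*(50.1-3.6)
= 0

Yes, collinear


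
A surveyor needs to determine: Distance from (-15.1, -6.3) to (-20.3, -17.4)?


dx=-5.2, dy=-11.1
d^2 = (-5.2)^2 + (-11.1)^2 = 150.25
d = sqrt(150.25) = 12.2577

12.2577


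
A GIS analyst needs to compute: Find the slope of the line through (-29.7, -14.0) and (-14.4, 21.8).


slope = (y2-y1)/(x2-x1) = (21.8-(-14))/((-14.4)-(-29.7)) = 35.8/15.3 = 2.3399

2.3399


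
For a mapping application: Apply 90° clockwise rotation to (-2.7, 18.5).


90° CW: (x,y) -> (y, -x)
(-2.7,18.5) -> (18.5, 2.7)

(18.5, 2.7)


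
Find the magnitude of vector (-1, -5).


|u| = sqrt((-1)^2 + (-5)^2) = sqrt(26) = 5.099

5.099


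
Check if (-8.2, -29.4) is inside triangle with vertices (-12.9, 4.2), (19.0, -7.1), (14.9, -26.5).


Cross products: AB x AP = -1018.73, BC x BP = -436.25, CA x CP = 789.79
All same sign? no

No, outside


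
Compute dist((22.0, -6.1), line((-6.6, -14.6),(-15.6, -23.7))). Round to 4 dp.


|cross product| = 183.76
|line direction| = sqrt(163.81) = 12.7988
Distance = 183.76/sqrt(163.81) = 14.3576

14.3576


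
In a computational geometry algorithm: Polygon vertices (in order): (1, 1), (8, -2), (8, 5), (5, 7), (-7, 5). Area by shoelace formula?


Shoelace sum: (1*(-2) - 8*1) + (8*5 - 8*(-2)) + (8*7 - 5*5) + (5*5 - (-7)*7) + ((-7)*1 - 1*5)
= 139
Area = |139|/2 = 69.5

69.5


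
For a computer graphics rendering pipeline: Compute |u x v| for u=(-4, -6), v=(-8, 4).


|u x v| = |(-4)*4 - (-6)*(-8)|
= |(-16) - 48| = 64

64


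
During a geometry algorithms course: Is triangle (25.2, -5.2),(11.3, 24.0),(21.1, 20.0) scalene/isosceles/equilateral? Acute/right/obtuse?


Side lengths squared: AB^2=1045.85, BC^2=112.04, CA^2=651.85
Sorted: [112.04, 651.85, 1045.85]
By sides: Scalene, By angles: Obtuse

Scalene, Obtuse


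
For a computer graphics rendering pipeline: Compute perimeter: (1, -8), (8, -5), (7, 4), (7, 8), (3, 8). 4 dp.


Sides: (1, -8)->(8, -5): sqrt(58) = 7.615773, (8, -5)->(7, 4): sqrt(82) = 9.055385, (7, 4)->(7, 8): sqrt(16) = 4, (7, 8)->(3, 8): sqrt(16) = 4, (3, 8)->(1, -8): sqrt(260) = 16.124515
Sum = 40.795673
Perimeter = 40.7957

40.7957


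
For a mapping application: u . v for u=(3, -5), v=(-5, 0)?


u . v = u_x*v_x + u_y*v_y = 3*(-5) + (-5)*0
= (-15) + 0 = -15

-15


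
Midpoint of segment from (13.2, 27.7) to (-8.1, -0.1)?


M = ((13.2+(-8.1))/2, (27.7+(-0.1))/2)
= (2.55, 13.8)

(2.55, 13.8)


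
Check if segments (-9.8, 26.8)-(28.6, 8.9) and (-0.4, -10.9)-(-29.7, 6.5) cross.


Cross products: d1=-941.05, d2=-1084.74, d3=-1279.42, d4=-1135.73
d1*d2 < 0 and d3*d4 < 0? no

No, they don't intersect


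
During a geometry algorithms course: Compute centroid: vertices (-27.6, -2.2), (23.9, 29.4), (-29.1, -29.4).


Centroid = ((x_A+x_B+x_C)/3, (y_A+y_B+y_C)/3)
= (((-27.6)+23.9+(-29.1))/3, ((-2.2)+29.4+(-29.4))/3)
= (-10.9333, -0.7333)

(-10.9333, -0.7333)


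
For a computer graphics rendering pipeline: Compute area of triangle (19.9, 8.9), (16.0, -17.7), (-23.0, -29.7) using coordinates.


Area = |x_A(y_B-y_C) + x_B(y_C-y_A) + x_C(y_A-y_B)|/2
= |238.8 + (-617.6) + (-611.8)|/2
= 990.6/2 = 495.3

495.3


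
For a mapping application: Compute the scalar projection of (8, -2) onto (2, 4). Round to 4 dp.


u.v = 8, |v| = sqrt(20) = 4.4721
Scalar projection = u.v / |v| = 8 / sqrt(20) = 1.7889

1.7889


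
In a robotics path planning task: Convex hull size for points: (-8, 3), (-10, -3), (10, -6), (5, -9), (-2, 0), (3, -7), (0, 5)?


Convex hull vertices (CCW): (-10, -3), (5, -9), (10, -6), (0, 5), (-8, 3)
Count = 5

5


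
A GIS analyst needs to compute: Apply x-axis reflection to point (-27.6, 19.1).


Reflection over x-axis: (x,y) -> (x,-y)
(-27.6, 19.1) -> (-27.6, -19.1)

(-27.6, -19.1)


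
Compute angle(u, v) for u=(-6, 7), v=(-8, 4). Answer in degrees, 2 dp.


u.v = 76, |u| = sqrt(85) = 9.2195, |v| = sqrt(80) = 8.9443
cos(theta) = u.v/(|u||v|) = 76/sqrt(6800) = 0.921635
theta = acos(0.921635) = 22.83 degrees

22.83 degrees


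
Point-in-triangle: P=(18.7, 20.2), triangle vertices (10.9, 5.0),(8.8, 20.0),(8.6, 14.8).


Cross products: AB x AP = -148.92, BC x BP = 51.44, CA x CP = 111.4
All same sign? no

No, outside


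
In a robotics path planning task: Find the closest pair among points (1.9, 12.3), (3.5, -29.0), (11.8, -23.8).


d(P0,P1) = 41.331, d(P0,P2) = 37.4329, d(P1,P2) = 9.7944
Closest: P1 and P2

Closest pair: (3.5, -29.0) and (11.8, -23.8), distance = 9.7944


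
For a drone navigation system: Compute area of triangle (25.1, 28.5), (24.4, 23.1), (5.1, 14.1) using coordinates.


Area = |x_A(y_B-y_C) + x_B(y_C-y_A) + x_C(y_A-y_B)|/2
= |225.9 + (-351.36) + 27.54|/2
= 97.92/2 = 48.96

48.96


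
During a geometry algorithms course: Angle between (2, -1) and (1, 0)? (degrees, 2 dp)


u.v = 2, |u| = sqrt(5) = 2.2361, |v| = sqrt(1) = 1
cos(theta) = u.v/(|u||v|) = 2/sqrt(5) = 0.894427
theta = acos(0.894427) = 26.57 degrees

26.57 degrees


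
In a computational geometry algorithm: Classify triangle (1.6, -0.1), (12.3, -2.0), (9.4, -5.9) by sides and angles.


Side lengths squared: AB^2=118.1, BC^2=23.62, CA^2=94.48
Sorted: [23.62, 94.48, 118.1]
By sides: Scalene, By angles: Right

Scalene, Right


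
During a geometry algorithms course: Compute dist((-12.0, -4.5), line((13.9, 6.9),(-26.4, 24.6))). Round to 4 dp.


|cross product| = 917.85
|line direction| = sqrt(1937.38) = 44.0157
Distance = 917.85/sqrt(1937.38) = 20.8528

20.8528


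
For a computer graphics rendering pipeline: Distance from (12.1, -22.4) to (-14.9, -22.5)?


dx=-27, dy=-0.1
d^2 = (-27)^2 + (-0.1)^2 = 729.01
d = sqrt(729.01) = 27.0002

27.0002


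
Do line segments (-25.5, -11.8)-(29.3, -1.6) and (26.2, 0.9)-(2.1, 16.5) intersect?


Cross products: d1=1112.59, d2=11.89, d3=168.62, d4=1269.32
d1*d2 < 0 and d3*d4 < 0? no

No, they don't intersect


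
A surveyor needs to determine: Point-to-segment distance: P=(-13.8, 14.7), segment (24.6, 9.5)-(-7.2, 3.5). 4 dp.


Project P onto AB: t = 1 (clamped to [0,1])
Closest point on segment: (-7.2, 3.5)
Distance: 13

13


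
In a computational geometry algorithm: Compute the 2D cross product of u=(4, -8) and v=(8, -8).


u x v = u_x*v_y - u_y*v_x = 4*(-8) - (-8)*8
= (-32) - (-64) = 32

32


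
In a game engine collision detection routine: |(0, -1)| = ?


|u| = sqrt(0^2 + (-1)^2) = sqrt(1) = 1

1


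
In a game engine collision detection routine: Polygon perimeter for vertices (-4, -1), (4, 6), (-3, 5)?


Sides: (-4, -1)->(4, 6): sqrt(113) = 10.630146, (4, 6)->(-3, 5): sqrt(50) = 7.071068, (-3, 5)->(-4, -1): sqrt(37) = 6.082763
Sum = 23.783977
Perimeter = 23.784

23.784


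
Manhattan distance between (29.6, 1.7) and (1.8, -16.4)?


|29.6-1.8| + |1.7-(-16.4)| = 27.8 + 18.1 = 45.9

45.9


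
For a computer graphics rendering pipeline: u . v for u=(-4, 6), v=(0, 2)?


u . v = u_x*v_x + u_y*v_y = (-4)*0 + 6*2
= 0 + 12 = 12

12


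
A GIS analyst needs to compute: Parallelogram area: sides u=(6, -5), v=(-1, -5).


|u x v| = |6*(-5) - (-5)*(-1)|
= |(-30) - 5| = 35

35


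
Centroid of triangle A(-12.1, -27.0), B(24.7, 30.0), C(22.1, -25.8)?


Centroid = ((x_A+x_B+x_C)/3, (y_A+y_B+y_C)/3)
= (((-12.1)+24.7+22.1)/3, ((-27)+30+(-25.8))/3)
= (11.5667, -7.6)

(11.5667, -7.6)


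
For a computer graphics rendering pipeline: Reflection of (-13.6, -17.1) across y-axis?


Reflection over y-axis: (x,y) -> (-x,y)
(-13.6, -17.1) -> (13.6, -17.1)

(13.6, -17.1)


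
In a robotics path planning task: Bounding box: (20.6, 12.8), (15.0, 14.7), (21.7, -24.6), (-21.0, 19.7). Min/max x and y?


x range: [-21, 21.7]
y range: [-24.6, 19.7]
Bounding box: (-21,-24.6) to (21.7,19.7)

(-21,-24.6) to (21.7,19.7)


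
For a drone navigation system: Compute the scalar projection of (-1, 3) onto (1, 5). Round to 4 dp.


u.v = 14, |v| = sqrt(26) = 5.099
Scalar projection = u.v / |v| = 14 / sqrt(26) = 2.7456

2.7456


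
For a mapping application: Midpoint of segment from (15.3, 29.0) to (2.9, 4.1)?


M = ((15.3+2.9)/2, (29+4.1)/2)
= (9.1, 16.55)

(9.1, 16.55)


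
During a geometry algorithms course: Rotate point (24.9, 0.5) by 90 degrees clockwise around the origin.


90° CW: (x,y) -> (y, -x)
(24.9,0.5) -> (0.5, -24.9)

(0.5, -24.9)


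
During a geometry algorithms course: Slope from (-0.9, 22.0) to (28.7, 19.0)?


slope = (y2-y1)/(x2-x1) = (19-22)/(28.7-(-0.9)) = (-3)/29.6 = -0.1014

-0.1014


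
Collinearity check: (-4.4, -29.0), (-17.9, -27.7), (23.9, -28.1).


Cross product: ((-17.9)-(-4.4))*((-28.1)-(-29)) - ((-27.7)-(-29))*(23.9-(-4.4))
= -48.94

No, not collinear


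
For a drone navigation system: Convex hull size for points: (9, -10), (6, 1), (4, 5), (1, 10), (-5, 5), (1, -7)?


Convex hull vertices (CCW): (-5, 5), (1, -7), (9, -10), (6, 1), (4, 5), (1, 10)
Count = 6

6


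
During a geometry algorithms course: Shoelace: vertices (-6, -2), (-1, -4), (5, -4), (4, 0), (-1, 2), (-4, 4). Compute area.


Shoelace sum: ((-6)*(-4) - (-1)*(-2)) + ((-1)*(-4) - 5*(-4)) + (5*0 - 4*(-4)) + (4*2 - (-1)*0) + ((-1)*4 - (-4)*2) + ((-4)*(-2) - (-6)*4)
= 106
Area = |106|/2 = 53

53


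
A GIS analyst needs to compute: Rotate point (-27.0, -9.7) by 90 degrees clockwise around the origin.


90° CW: (x,y) -> (y, -x)
(-27,-9.7) -> (-9.7, 27)

(-9.7, 27)


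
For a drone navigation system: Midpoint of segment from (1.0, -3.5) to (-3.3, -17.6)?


M = ((1+(-3.3))/2, ((-3.5)+(-17.6))/2)
= (-1.15, -10.55)

(-1.15, -10.55)


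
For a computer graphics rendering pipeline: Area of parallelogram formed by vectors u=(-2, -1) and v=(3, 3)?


|u x v| = |(-2)*3 - (-1)*3|
= |(-6) - (-3)| = 3

3


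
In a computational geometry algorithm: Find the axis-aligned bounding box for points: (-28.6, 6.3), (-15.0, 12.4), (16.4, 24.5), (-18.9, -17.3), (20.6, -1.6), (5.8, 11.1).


x range: [-28.6, 20.6]
y range: [-17.3, 24.5]
Bounding box: (-28.6,-17.3) to (20.6,24.5)

(-28.6,-17.3) to (20.6,24.5)


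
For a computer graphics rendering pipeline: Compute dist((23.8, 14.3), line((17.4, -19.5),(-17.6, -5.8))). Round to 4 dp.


|cross product| = 1270.68
|line direction| = sqrt(1412.69) = 37.5858
Distance = 1270.68/sqrt(1412.69) = 33.8075

33.8075


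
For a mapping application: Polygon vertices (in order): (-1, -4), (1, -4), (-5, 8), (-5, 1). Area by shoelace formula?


Shoelace sum: ((-1)*(-4) - 1*(-4)) + (1*8 - (-5)*(-4)) + ((-5)*1 - (-5)*8) + ((-5)*(-4) - (-1)*1)
= 52
Area = |52|/2 = 26

26


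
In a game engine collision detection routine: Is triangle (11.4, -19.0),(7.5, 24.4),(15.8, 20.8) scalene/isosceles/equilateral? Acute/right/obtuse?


Side lengths squared: AB^2=1898.77, BC^2=81.85, CA^2=1603.4
Sorted: [81.85, 1603.4, 1898.77]
By sides: Scalene, By angles: Obtuse

Scalene, Obtuse


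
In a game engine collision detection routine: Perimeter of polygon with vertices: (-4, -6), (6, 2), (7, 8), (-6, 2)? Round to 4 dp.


Sides: (-4, -6)->(6, 2): sqrt(164) = 12.806248, (6, 2)->(7, 8): sqrt(37) = 6.082763, (7, 8)->(-6, 2): sqrt(205) = 14.317821, (-6, 2)->(-4, -6): sqrt(68) = 8.246211
Sum = 41.453043
Perimeter = 41.453

41.453


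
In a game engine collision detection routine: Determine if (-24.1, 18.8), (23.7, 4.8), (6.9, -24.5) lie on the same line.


Cross product: (23.7-(-24.1))*((-24.5)-18.8) - (4.8-18.8)*(6.9-(-24.1))
= -1635.74

No, not collinear


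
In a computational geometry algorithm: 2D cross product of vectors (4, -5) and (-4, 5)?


u x v = u_x*v_y - u_y*v_x = 4*5 - (-5)*(-4)
= 20 - 20 = 0

0


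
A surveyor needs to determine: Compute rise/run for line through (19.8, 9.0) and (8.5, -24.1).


slope = (y2-y1)/(x2-x1) = ((-24.1)-9)/(8.5-19.8) = (-33.1)/(-11.3) = 2.9292

2.9292


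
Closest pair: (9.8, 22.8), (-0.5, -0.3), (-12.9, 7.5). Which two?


d(P0,P1) = 25.2923, d(P0,P2) = 27.3748, d(P1,P2) = 14.6492
Closest: P1 and P2

Closest pair: (-0.5, -0.3) and (-12.9, 7.5), distance = 14.6492


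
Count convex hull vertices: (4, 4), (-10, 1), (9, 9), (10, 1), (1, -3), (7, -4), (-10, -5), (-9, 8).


Convex hull vertices (CCW): (-10, -5), (7, -4), (10, 1), (9, 9), (-9, 8), (-10, 1)
Count = 6

6


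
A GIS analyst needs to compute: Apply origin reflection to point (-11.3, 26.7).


Reflection over origin: (x,y) -> (-x,-y)
(-11.3, 26.7) -> (11.3, -26.7)

(11.3, -26.7)


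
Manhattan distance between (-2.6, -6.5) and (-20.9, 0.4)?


|(-2.6)-(-20.9)| + |(-6.5)-0.4| = 18.3 + 6.9 = 25.2

25.2


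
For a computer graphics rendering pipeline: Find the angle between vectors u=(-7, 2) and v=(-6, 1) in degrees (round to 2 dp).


u.v = 44, |u| = sqrt(53) = 7.2801, |v| = sqrt(37) = 6.0828
cos(theta) = u.v/(|u||v|) = 44/sqrt(1961) = 0.993605
theta = acos(0.993605) = 6.48 degrees

6.48 degrees


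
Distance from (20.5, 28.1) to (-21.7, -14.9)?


dx=-42.2, dy=-43
d^2 = (-42.2)^2 + (-43)^2 = 3629.84
d = sqrt(3629.84) = 60.2482

60.2482


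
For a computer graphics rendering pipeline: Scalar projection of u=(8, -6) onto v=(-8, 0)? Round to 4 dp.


u.v = -64, |v| = sqrt(64) = 8
Scalar projection = u.v / |v| = -64 / sqrt(64) = -8

-8


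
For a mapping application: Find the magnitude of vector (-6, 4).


|u| = sqrt((-6)^2 + 4^2) = sqrt(52) = 7.2111

7.2111


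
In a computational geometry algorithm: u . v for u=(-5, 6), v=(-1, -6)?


u . v = u_x*v_x + u_y*v_y = (-5)*(-1) + 6*(-6)
= 5 + (-36) = -31

-31


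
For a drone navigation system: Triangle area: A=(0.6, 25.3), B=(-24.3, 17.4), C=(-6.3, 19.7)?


Area = |x_A(y_B-y_C) + x_B(y_C-y_A) + x_C(y_A-y_B)|/2
= |(-1.38) + 136.08 + (-49.77)|/2
= 84.93/2 = 42.465

42.465


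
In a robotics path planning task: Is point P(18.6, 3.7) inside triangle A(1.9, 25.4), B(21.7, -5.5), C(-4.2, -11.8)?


Cross products: AB x AP = 86.37, BC x BP = -257.81, CA x CP = -753.61
All same sign? no

No, outside


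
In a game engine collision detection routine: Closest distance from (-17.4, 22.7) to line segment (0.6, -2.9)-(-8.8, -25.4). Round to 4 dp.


Project P onto AB: t = 0 (clamped to [0,1])
Closest point on segment: (0.6, -2.9)
Distance: 31.2947

31.2947


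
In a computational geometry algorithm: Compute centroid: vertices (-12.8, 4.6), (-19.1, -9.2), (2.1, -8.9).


Centroid = ((x_A+x_B+x_C)/3, (y_A+y_B+y_C)/3)
= (((-12.8)+(-19.1)+2.1)/3, (4.6+(-9.2)+(-8.9))/3)
= (-9.9333, -4.5)

(-9.9333, -4.5)


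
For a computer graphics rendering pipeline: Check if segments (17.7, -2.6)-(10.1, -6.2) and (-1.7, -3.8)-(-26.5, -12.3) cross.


Cross products: d1=135.14, d2=159.82, d3=-60.72, d4=-85.4
d1*d2 < 0 and d3*d4 < 0? no

No, they don't intersect


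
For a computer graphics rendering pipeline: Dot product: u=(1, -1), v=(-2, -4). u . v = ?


u . v = u_x*v_x + u_y*v_y = 1*(-2) + (-1)*(-4)
= (-2) + 4 = 2

2


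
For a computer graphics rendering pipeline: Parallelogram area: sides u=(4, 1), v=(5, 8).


|u x v| = |4*8 - 1*5|
= |32 - 5| = 27

27


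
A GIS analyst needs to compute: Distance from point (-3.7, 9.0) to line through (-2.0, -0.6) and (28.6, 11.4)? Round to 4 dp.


|cross product| = 314.16
|line direction| = sqrt(1080.36) = 32.8688
Distance = 314.16/sqrt(1080.36) = 9.558

9.558


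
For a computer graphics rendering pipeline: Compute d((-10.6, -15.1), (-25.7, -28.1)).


dx=-15.1, dy=-13
d^2 = (-15.1)^2 + (-13)^2 = 397.01
d = sqrt(397.01) = 19.9251

19.9251


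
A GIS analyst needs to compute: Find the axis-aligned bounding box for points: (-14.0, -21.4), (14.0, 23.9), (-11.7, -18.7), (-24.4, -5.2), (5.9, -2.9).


x range: [-24.4, 14]
y range: [-21.4, 23.9]
Bounding box: (-24.4,-21.4) to (14,23.9)

(-24.4,-21.4) to (14,23.9)


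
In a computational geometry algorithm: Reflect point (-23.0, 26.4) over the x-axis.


Reflection over x-axis: (x,y) -> (x,-y)
(-23, 26.4) -> (-23, -26.4)

(-23, -26.4)


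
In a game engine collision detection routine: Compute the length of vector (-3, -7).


|u| = sqrt((-3)^2 + (-7)^2) = sqrt(58) = 7.6158

7.6158


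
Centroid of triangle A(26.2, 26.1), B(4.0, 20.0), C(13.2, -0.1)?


Centroid = ((x_A+x_B+x_C)/3, (y_A+y_B+y_C)/3)
= ((26.2+4+13.2)/3, (26.1+20+(-0.1))/3)
= (14.4667, 15.3333)

(14.4667, 15.3333)


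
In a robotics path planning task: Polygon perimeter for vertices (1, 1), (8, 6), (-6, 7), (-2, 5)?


Sides: (1, 1)->(8, 6): sqrt(74) = 8.602325, (8, 6)->(-6, 7): sqrt(197) = 14.035669, (-6, 7)->(-2, 5): sqrt(20) = 4.472136, (-2, 5)->(1, 1): sqrt(25) = 5
Sum = 32.11013
Perimeter = 32.1101

32.1101


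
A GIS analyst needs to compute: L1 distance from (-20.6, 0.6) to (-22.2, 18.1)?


|(-20.6)-(-22.2)| + |0.6-18.1| = 1.6 + 17.5 = 19.1

19.1


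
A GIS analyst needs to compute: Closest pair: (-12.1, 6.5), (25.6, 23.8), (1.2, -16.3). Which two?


d(P0,P1) = 41.4799, d(P0,P2) = 26.3956, d(P1,P2) = 46.9401
Closest: P0 and P2

Closest pair: (-12.1, 6.5) and (1.2, -16.3), distance = 26.3956


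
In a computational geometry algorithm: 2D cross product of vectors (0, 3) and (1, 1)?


u x v = u_x*v_y - u_y*v_x = 0*1 - 3*1
= 0 - 3 = -3

-3


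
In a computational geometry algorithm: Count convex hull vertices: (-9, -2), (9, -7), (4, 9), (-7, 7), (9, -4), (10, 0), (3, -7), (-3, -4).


Convex hull vertices (CCW): (-9, -2), (3, -7), (9, -7), (10, 0), (4, 9), (-7, 7)
Count = 6

6


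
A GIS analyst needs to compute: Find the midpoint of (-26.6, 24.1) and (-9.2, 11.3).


M = (((-26.6)+(-9.2))/2, (24.1+11.3)/2)
= (-17.9, 17.7)

(-17.9, 17.7)


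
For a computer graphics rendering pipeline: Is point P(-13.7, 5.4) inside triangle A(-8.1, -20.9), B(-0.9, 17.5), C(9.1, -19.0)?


Cross products: AB x AP = 404.4, BC x BP = -588.2, CA x CP = -463
All same sign? no

No, outside


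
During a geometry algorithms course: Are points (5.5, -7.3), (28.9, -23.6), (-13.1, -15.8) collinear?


Cross product: (28.9-5.5)*((-15.8)-(-7.3)) - ((-23.6)-(-7.3))*((-13.1)-5.5)
= -502.08

No, not collinear


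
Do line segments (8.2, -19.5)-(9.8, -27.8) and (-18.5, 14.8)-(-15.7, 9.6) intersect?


Cross products: d1=42.8, d2=27.88, d3=-166.73, d4=-151.81
d1*d2 < 0 and d3*d4 < 0? no

No, they don't intersect


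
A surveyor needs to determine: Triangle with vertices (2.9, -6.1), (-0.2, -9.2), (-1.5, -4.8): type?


Side lengths squared: AB^2=19.22, BC^2=21.05, CA^2=21.05
Sorted: [19.22, 21.05, 21.05]
By sides: Isosceles, By angles: Acute

Isosceles, Acute


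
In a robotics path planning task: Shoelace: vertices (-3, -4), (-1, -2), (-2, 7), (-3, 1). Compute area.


Shoelace sum: ((-3)*(-2) - (-1)*(-4)) + ((-1)*7 - (-2)*(-2)) + ((-2)*1 - (-3)*7) + ((-3)*(-4) - (-3)*1)
= 25
Area = |25|/2 = 12.5

12.5


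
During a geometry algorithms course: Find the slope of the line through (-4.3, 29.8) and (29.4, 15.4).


slope = (y2-y1)/(x2-x1) = (15.4-29.8)/(29.4-(-4.3)) = (-14.4)/33.7 = -0.4273

-0.4273


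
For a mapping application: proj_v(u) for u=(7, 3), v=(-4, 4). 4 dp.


u.v = -16, |v| = sqrt(32) = 5.6569
Scalar projection = u.v / |v| = -16 / sqrt(32) = -2.8284

-2.8284


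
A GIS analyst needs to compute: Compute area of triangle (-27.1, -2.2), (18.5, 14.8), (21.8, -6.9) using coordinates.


Area = |x_A(y_B-y_C) + x_B(y_C-y_A) + x_C(y_A-y_B)|/2
= |(-588.07) + (-86.95) + (-370.6)|/2
= 1045.62/2 = 522.81

522.81


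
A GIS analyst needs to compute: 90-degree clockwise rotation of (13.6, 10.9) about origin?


90° CW: (x,y) -> (y, -x)
(13.6,10.9) -> (10.9, -13.6)

(10.9, -13.6)


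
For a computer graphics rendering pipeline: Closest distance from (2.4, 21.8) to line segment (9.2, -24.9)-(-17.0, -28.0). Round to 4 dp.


Project P onto AB: t = 0.048 (clamped to [0,1])
Closest point on segment: (7.9432, -25.0487)
Distance: 47.1755

47.1755


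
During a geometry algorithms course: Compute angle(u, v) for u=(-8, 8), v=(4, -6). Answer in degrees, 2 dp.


u.v = -80, |u| = sqrt(128) = 11.3137, |v| = sqrt(52) = 7.2111
cos(theta) = u.v/(|u||v|) = -80/sqrt(6656) = -0.980581
theta = acos(-0.980581) = 168.69 degrees

168.69 degrees


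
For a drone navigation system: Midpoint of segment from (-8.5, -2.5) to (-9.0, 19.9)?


M = (((-8.5)+(-9))/2, ((-2.5)+19.9)/2)
= (-8.75, 8.7)

(-8.75, 8.7)


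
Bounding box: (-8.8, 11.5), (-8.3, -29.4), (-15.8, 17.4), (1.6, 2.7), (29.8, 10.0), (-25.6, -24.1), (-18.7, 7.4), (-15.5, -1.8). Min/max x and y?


x range: [-25.6, 29.8]
y range: [-29.4, 17.4]
Bounding box: (-25.6,-29.4) to (29.8,17.4)

(-25.6,-29.4) to (29.8,17.4)


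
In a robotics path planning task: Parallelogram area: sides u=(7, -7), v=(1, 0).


|u x v| = |7*0 - (-7)*1|
= |0 - (-7)| = 7

7


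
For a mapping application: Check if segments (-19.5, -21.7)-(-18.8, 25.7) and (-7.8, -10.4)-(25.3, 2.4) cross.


Cross products: d1=-224.27, d2=1335.71, d3=-546.67, d4=-2106.65
d1*d2 < 0 and d3*d4 < 0? no

No, they don't intersect


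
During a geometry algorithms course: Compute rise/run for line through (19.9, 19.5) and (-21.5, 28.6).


slope = (y2-y1)/(x2-x1) = (28.6-19.5)/((-21.5)-19.9) = 9.1/(-41.4) = -0.2198

-0.2198


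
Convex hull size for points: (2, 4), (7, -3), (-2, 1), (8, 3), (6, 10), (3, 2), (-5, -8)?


Convex hull vertices (CCW): (-5, -8), (7, -3), (8, 3), (6, 10), (-2, 1)
Count = 5

5


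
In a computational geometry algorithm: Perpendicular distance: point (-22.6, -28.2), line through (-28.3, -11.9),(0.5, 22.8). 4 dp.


|cross product| = 667.23
|line direction| = sqrt(2033.53) = 45.0947
Distance = 667.23/sqrt(2033.53) = 14.7962

14.7962


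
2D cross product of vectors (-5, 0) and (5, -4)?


u x v = u_x*v_y - u_y*v_x = (-5)*(-4) - 0*5
= 20 - 0 = 20

20


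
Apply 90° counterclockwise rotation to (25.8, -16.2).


90° CCW: (x,y) -> (-y, x)
(25.8,-16.2) -> (16.2, 25.8)

(16.2, 25.8)


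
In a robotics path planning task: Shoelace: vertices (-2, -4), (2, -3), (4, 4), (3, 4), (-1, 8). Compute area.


Shoelace sum: ((-2)*(-3) - 2*(-4)) + (2*4 - 4*(-3)) + (4*4 - 3*4) + (3*8 - (-1)*4) + ((-1)*(-4) - (-2)*8)
= 86
Area = |86|/2 = 43

43


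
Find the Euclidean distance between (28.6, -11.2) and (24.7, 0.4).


dx=-3.9, dy=11.6
d^2 = (-3.9)^2 + 11.6^2 = 149.77
d = sqrt(149.77) = 12.2381

12.2381


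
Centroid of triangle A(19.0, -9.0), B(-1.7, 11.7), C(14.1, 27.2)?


Centroid = ((x_A+x_B+x_C)/3, (y_A+y_B+y_C)/3)
= ((19+(-1.7)+14.1)/3, ((-9)+11.7+27.2)/3)
= (10.4667, 9.9667)

(10.4667, 9.9667)


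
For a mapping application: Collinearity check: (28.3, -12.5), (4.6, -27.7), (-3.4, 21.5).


Cross product: (4.6-28.3)*(21.5-(-12.5)) - ((-27.7)-(-12.5))*((-3.4)-28.3)
= -1287.64

No, not collinear


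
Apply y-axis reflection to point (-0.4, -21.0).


Reflection over y-axis: (x,y) -> (-x,y)
(-0.4, -21) -> (0.4, -21)

(0.4, -21)


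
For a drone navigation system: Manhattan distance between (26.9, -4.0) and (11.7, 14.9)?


|26.9-11.7| + |(-4)-14.9| = 15.2 + 18.9 = 34.1

34.1


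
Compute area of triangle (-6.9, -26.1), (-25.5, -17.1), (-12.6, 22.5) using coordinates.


Area = |x_A(y_B-y_C) + x_B(y_C-y_A) + x_C(y_A-y_B)|/2
= |273.24 + (-1239.3) + 113.4|/2
= 852.66/2 = 426.33

426.33


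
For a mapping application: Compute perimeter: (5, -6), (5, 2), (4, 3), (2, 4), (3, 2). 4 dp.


Sides: (5, -6)->(5, 2): sqrt(64) = 8, (5, 2)->(4, 3): sqrt(2) = 1.414214, (4, 3)->(2, 4): sqrt(5) = 2.236068, (2, 4)->(3, 2): sqrt(5) = 2.236068, (3, 2)->(5, -6): sqrt(68) = 8.246211
Sum = 22.132561
Perimeter = 22.1326

22.1326


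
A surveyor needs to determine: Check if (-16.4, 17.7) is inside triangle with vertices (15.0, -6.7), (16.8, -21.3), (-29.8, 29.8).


Cross products: AB x AP = -414.52, BC x BP = -120.88, CA x CP = -52.98
All same sign? yes

Yes, inside


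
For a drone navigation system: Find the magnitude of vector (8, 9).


|u| = sqrt(8^2 + 9^2) = sqrt(145) = 12.0416

12.0416


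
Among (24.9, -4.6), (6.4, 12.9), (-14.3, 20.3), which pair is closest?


d(P0,P1) = 25.4657, d(P0,P2) = 46.4397, d(P1,P2) = 21.9829
Closest: P1 and P2

Closest pair: (6.4, 12.9) and (-14.3, 20.3), distance = 21.9829


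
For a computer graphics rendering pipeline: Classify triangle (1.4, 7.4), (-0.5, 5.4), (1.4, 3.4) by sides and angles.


Side lengths squared: AB^2=7.61, BC^2=7.61, CA^2=16
Sorted: [7.61, 7.61, 16]
By sides: Isosceles, By angles: Obtuse

Isosceles, Obtuse


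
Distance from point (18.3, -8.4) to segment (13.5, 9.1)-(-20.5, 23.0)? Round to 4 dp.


Project P onto AB: t = 0 (clamped to [0,1])
Closest point on segment: (13.5, 9.1)
Distance: 18.1463

18.1463


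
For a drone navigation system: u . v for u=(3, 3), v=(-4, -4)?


u . v = u_x*v_x + u_y*v_y = 3*(-4) + 3*(-4)
= (-12) + (-12) = -24

-24


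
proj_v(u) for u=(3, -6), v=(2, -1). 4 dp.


u.v = 12, |v| = sqrt(5) = 2.2361
Scalar projection = u.v / |v| = 12 / sqrt(5) = 5.3666

5.3666


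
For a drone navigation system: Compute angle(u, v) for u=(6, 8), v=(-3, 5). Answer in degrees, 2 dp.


u.v = 22, |u| = sqrt(100) = 10, |v| = sqrt(34) = 5.831
cos(theta) = u.v/(|u||v|) = 22/sqrt(3400) = 0.377297
theta = acos(0.377297) = 67.83 degrees

67.83 degrees


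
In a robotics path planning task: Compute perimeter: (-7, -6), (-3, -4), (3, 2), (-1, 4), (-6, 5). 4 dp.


Sides: (-7, -6)->(-3, -4): sqrt(20) = 4.472136, (-3, -4)->(3, 2): sqrt(72) = 8.485281, (3, 2)->(-1, 4): sqrt(20) = 4.472136, (-1, 4)->(-6, 5): sqrt(26) = 5.09902, (-6, 5)->(-7, -6): sqrt(122) = 11.045361
Sum = 33.573934
Perimeter = 33.5739

33.5739


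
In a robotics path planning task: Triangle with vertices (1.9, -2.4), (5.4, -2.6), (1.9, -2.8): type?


Side lengths squared: AB^2=12.29, BC^2=12.29, CA^2=0.16
Sorted: [0.16, 12.29, 12.29]
By sides: Isosceles, By angles: Acute

Isosceles, Acute


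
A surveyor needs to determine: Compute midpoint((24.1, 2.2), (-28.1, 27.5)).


M = ((24.1+(-28.1))/2, (2.2+27.5)/2)
= (-2, 14.85)

(-2, 14.85)


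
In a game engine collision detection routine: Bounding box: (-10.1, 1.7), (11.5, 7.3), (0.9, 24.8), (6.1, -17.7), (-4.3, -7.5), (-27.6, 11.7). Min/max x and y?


x range: [-27.6, 11.5]
y range: [-17.7, 24.8]
Bounding box: (-27.6,-17.7) to (11.5,24.8)

(-27.6,-17.7) to (11.5,24.8)


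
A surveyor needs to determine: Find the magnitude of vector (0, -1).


|u| = sqrt(0^2 + (-1)^2) = sqrt(1) = 1

1


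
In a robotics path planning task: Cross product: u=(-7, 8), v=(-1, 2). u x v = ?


u x v = u_x*v_y - u_y*v_x = (-7)*2 - 8*(-1)
= (-14) - (-8) = -6

-6


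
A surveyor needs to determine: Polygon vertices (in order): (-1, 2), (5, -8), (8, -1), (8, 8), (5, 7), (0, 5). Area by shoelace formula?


Shoelace sum: ((-1)*(-8) - 5*2) + (5*(-1) - 8*(-8)) + (8*8 - 8*(-1)) + (8*7 - 5*8) + (5*5 - 0*7) + (0*2 - (-1)*5)
= 175
Area = |175|/2 = 87.5

87.5


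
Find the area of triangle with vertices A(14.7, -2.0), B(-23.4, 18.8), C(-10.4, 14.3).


Area = |x_A(y_B-y_C) + x_B(y_C-y_A) + x_C(y_A-y_B)|/2
= |66.15 + (-381.42) + 216.32|/2
= 98.95/2 = 49.475

49.475


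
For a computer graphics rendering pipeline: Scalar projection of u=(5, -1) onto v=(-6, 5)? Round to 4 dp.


u.v = -35, |v| = sqrt(61) = 7.8102
Scalar projection = u.v / |v| = -35 / sqrt(61) = -4.4813

-4.4813


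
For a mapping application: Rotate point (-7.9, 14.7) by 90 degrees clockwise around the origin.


90° CW: (x,y) -> (y, -x)
(-7.9,14.7) -> (14.7, 7.9)

(14.7, 7.9)


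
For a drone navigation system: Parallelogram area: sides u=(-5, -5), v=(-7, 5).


|u x v| = |(-5)*5 - (-5)*(-7)|
= |(-25) - 35| = 60

60


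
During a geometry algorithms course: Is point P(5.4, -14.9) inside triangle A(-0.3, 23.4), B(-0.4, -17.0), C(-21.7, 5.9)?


Cross products: AB x AP = 234.11, BC x BP = -177.55, CA x CP = -919.37
All same sign? no

No, outside


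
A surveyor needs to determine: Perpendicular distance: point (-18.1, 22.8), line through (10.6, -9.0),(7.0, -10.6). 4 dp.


|cross product| = 160.4
|line direction| = sqrt(15.52) = 3.9395
Distance = 160.4/sqrt(15.52) = 40.7154

40.7154


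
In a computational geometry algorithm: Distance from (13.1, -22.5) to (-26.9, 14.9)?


dx=-40, dy=37.4
d^2 = (-40)^2 + 37.4^2 = 2998.76
d = sqrt(2998.76) = 54.7609

54.7609


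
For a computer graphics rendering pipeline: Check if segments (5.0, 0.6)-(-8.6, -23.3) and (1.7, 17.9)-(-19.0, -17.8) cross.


Cross products: d1=475.92, d2=485.13, d3=-314.15, d4=-323.36
d1*d2 < 0 and d3*d4 < 0? no

No, they don't intersect


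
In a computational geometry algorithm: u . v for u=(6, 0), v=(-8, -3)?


u . v = u_x*v_x + u_y*v_y = 6*(-8) + 0*(-3)
= (-48) + 0 = -48

-48


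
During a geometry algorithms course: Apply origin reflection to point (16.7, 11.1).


Reflection over origin: (x,y) -> (-x,-y)
(16.7, 11.1) -> (-16.7, -11.1)

(-16.7, -11.1)


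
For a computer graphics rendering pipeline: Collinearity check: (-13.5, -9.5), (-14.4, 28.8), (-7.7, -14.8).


Cross product: ((-14.4)-(-13.5))*((-14.8)-(-9.5)) - (28.8-(-9.5))*((-7.7)-(-13.5))
= -217.37

No, not collinear


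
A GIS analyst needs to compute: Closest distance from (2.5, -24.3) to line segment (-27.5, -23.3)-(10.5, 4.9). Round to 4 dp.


Project P onto AB: t = 0.4965 (clamped to [0,1])
Closest point on segment: (-8.6327, -9.2985)
Distance: 18.6811

18.6811


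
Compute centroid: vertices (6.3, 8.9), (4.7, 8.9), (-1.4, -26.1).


Centroid = ((x_A+x_B+x_C)/3, (y_A+y_B+y_C)/3)
= ((6.3+4.7+(-1.4))/3, (8.9+8.9+(-26.1))/3)
= (3.2, -2.7667)

(3.2, -2.7667)
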